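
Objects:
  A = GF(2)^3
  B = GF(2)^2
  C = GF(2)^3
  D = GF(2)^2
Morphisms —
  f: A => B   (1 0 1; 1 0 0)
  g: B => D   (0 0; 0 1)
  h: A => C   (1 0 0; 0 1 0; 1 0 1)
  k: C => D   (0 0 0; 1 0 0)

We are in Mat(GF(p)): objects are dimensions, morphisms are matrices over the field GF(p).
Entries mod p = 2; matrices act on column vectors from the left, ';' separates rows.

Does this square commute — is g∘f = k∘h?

Answer: COMMUTES

Work:
Along f;g (path 1):
  e0=⟨1,0,0⟩ f=>⟨1,1⟩ g=>⟨0,1⟩
  e1=⟨0,1,0⟩ f=>⟨0,0⟩ g=>⟨0,0⟩
  e2=⟨0,0,1⟩ f=>⟨1,0⟩ g=>⟨0,0⟩
  result₁ = (0 0 0; 1 0 0)
Along h;k (path 2):
  e0=⟨1,0,0⟩ h=>⟨1,0,1⟩ k=>⟨0,1⟩
  e1=⟨0,1,0⟩ h=>⟨0,1,0⟩ k=>⟨0,0⟩
  e2=⟨0,0,1⟩ h=>⟨0,0,1⟩ k=>⟨0,0⟩
  result₂ = (0 0 0; 1 0 0)
Equal? equal; square commutes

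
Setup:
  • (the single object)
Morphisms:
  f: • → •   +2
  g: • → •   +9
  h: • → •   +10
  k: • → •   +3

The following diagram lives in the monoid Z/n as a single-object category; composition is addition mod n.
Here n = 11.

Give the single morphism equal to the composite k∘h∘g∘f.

  0 +2≡2 +9≡0 +10≡10 +3≡2  (mod 11)
⟦path⟧: +2

Answer: +2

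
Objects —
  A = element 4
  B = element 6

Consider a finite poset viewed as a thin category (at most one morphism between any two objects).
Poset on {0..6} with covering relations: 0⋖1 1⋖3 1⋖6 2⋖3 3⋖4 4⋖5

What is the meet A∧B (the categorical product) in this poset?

{x : x<=A ∧ x<=B} = {0,1}  (A=4, B=6)
  0 <= 1
  1 <= 1
glb = 1

Answer: A∧B = 1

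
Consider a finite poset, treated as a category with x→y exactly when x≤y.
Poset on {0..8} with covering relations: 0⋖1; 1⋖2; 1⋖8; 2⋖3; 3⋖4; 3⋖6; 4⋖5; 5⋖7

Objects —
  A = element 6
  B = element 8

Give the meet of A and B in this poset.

Answer: A∧B = 1

Trace:
Common predecessors of 6,8: {0,1}
  0 ≤ 1
  1 ≤ 1
glb = 1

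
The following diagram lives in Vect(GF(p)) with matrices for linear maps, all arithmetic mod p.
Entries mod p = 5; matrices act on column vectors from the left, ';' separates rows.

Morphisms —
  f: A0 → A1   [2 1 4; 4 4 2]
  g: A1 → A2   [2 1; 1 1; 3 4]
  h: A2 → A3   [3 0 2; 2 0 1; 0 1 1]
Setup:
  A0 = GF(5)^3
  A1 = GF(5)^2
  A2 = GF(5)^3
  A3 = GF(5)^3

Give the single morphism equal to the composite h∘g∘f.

Answer: [3 1 0; 3 1 0; 3 4 1]

Work:
  e0=(1,0,0) f→(2,4) g→(3,1,2) h→(3,3,3)
  e1=(0,1,0) f→(1,4) g→(1,0,4) h→(1,1,4)
  e2=(0,0,1) f→(4,2) g→(0,1,0) h→(0,0,1)
⟦path⟧: [3 1 0; 3 1 0; 3 4 1]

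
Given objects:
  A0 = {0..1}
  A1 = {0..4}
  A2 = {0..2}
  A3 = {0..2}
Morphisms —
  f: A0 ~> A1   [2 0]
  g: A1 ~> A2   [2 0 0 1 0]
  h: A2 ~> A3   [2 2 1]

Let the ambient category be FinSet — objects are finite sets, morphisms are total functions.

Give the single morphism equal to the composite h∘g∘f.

  0 f~>2 g~>0 h~>2
  1 f~>0 g~>2 h~>1
⟦path⟧: [2 1]

Answer: [2 1]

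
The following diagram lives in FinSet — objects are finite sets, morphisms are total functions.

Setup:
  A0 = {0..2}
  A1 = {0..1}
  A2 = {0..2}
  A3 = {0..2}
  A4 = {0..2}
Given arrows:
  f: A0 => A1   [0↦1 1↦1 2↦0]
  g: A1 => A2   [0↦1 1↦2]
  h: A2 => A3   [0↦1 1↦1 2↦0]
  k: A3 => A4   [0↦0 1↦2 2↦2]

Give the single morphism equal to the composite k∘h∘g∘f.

  0 f=>1 g=>2 h=>0 k=>0
  1 f=>1 g=>2 h=>0 k=>0
  2 f=>0 g=>1 h=>1 k=>2
result: [0↦0 1↦0 2↦2]

Answer: [0↦0 1↦0 2↦2]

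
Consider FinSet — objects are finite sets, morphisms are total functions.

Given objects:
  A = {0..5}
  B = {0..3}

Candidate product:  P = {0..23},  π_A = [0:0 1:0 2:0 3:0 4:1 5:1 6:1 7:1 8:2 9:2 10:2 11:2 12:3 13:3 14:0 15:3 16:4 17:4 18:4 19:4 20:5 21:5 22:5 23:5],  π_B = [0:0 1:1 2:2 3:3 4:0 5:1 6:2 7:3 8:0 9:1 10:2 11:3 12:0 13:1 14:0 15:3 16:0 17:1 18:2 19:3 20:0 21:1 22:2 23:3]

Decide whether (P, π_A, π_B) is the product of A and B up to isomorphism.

|A|·|B| = 6·4 = 24;  |P| = 24
Check the pairing map k ↦ (π_A(k), π_B(k)):
  0 : (0,0)
  1 : (0,1)
  2 : (0,2)
  3 : (0,3)
  4 : (1,0)
  5 : (1,1)
  6 : (1,2)
  7 : (1,3)
  8 : (2,0)
  9 : (2,1)
  10 : (2,2)
  11 : (2,3)
  12 : (3,0)
  13 : (3,1)
  14 : (0,0)  ✗ repeats pair of k=0
  15 : (3,3)
  16 : (4,0)
  17 : (4,1)
  18 : (4,2)
  19 : (4,3)
  20 : (5,0)
  21 : (5,1)
  22 : (5,2)
  23 : (5,3)
distinct pairs in image: 23 / 24 needed
  → (0,0) hit at k=0 and k=14

Answer: NOT A VALID PRODUCT — duplicate pair at indices 0,14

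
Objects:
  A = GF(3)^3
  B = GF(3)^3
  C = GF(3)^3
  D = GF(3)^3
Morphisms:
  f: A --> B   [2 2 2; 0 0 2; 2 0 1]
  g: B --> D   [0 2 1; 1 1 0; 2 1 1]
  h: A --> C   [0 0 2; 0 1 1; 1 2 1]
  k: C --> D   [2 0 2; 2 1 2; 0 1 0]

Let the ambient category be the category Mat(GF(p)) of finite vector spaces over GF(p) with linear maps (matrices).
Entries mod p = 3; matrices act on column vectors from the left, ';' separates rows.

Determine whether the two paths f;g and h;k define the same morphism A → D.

Path 1 = f;g:
  e0=⟨1,0,0⟩ f-->⟨2,0,2⟩ g-->⟨2,2,0⟩
  e1=⟨0,1,0⟩ f-->⟨2,0,0⟩ g-->⟨0,2,1⟩
  e2=⟨0,0,1⟩ f-->⟨2,2,1⟩ g-->⟨2,1,1⟩
  result₁ = [2 0 2; 2 2 1; 0 1 1]
Path 2 = h;k:
  e0=⟨1,0,0⟩ h-->⟨0,0,1⟩ k-->⟨2,2,0⟩
  e1=⟨0,1,0⟩ h-->⟨0,1,2⟩ k-->⟨1,2,1⟩
  e2=⟨0,0,1⟩ h-->⟨2,1,1⟩ k-->⟨0,1,1⟩
  result₂ = [2 1 0; 2 2 1; 0 1 1]
Equal? differ; not commutative

Answer: DOES NOT COMMUTE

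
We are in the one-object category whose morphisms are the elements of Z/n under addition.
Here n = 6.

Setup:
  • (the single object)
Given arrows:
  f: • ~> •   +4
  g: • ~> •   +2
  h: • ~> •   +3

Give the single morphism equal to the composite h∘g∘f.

  0 +4≡4 +2≡0 +3≡3  (mod 6)
composite: +3

Answer: +3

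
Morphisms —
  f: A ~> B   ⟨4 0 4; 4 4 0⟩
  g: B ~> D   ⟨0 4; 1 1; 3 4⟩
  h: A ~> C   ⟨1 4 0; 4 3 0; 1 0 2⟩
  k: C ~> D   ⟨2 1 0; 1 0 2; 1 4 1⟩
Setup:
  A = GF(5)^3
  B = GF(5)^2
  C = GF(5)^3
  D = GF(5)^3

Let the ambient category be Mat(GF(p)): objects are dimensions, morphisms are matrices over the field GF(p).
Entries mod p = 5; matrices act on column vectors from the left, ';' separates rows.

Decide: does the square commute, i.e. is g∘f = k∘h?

Answer: COMMUTES

Trace:
1) trace f;g:
  e0=⟨1,0,0⟩ f~>⟨4,4⟩ g~>⟨1,3,3⟩
  e1=⟨0,1,0⟩ f~>⟨0,4⟩ g~>⟨1,4,1⟩
  e2=⟨0,0,1⟩ f~>⟨4,0⟩ g~>⟨0,4,2⟩
  result₁ = ⟨1 1 0; 3 4 4; 3 1 2⟩
2) trace h;k:
  e0=⟨1,0,0⟩ h~>⟨1,4,1⟩ k~>⟨1,3,3⟩
  e1=⟨0,1,0⟩ h~>⟨4,3,0⟩ k~>⟨1,4,1⟩
  e2=⟨0,0,1⟩ h~>⟨0,0,2⟩ k~>⟨0,4,2⟩
  result₂ = ⟨1 1 0; 3 4 4; 3 1 2⟩
Equal? same morphism ✓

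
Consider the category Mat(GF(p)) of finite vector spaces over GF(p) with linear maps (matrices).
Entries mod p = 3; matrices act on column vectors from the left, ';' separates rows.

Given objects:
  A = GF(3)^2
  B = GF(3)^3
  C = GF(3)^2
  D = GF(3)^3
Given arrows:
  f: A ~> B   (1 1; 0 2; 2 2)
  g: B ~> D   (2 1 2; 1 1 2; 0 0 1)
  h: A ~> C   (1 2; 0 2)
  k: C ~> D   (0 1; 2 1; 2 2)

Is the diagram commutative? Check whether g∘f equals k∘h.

1) trace f;g:
  e0=[1,0] f~>[1,0,2] g~>[0,2,2]
  e1=[0,1] f~>[1,2,2] g~>[2,1,2]
  composite₁ = (0 2; 2 1; 2 2)
2) trace h;k:
  e0=[1,0] h~>[1,0] k~>[0,2,2]
  e1=[0,1] h~>[2,2] k~>[2,0,2]
  composite₂ = (0 2; 2 0; 2 2)
Equal? differ; not commutative

Answer: DOES NOT COMMUTE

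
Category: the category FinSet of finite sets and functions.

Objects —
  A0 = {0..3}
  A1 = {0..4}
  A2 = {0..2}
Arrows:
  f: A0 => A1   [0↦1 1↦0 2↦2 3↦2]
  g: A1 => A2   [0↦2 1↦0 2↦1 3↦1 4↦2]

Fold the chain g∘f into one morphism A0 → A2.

  0 f=>1 g=>0
  1 f=>0 g=>2
  2 f=>2 g=>1
  3 f=>2 g=>1
result: [0↦0 1↦2 2↦1 3↦1]

Answer: [0↦0 1↦2 2↦1 3↦1]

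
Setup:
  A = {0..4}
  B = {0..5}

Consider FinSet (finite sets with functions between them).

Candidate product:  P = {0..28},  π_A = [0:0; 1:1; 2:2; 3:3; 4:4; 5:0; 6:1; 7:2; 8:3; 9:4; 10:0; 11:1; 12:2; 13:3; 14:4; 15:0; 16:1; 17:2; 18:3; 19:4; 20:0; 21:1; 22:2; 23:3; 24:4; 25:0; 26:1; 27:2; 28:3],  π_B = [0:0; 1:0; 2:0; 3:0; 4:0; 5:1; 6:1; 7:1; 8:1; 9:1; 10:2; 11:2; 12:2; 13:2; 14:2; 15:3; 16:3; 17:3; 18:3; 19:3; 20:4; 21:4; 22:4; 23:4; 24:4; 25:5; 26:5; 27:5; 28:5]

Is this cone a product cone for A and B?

|A|·|B| = 5·6 = 30;  |P| = 29
  → cardinalities differ; no bijection possible.

Answer: NOT A VALID PRODUCT — |P|=29 ≠ |A|·|B|=30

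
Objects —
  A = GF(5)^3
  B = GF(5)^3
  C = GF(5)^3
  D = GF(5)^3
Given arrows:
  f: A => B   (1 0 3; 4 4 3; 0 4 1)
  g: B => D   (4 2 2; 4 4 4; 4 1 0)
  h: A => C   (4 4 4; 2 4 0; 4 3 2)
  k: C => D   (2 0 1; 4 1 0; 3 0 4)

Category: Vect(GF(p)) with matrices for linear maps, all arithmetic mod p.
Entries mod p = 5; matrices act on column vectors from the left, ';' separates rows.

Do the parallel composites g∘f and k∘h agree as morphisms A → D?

Answer: DOES NOT COMMUTE

Trace:
1) trace f;g:
  e0=⟨1,0,0⟩ f=>⟨1,4,0⟩ g=>⟨2,0,3⟩
  e1=⟨0,1,0⟩ f=>⟨0,4,4⟩ g=>⟨1,2,4⟩
  e2=⟨0,0,1⟩ f=>⟨3,3,1⟩ g=>⟨0,3,0⟩
  result₁ = (2 1 0; 0 2 3; 3 4 0)
2) trace h;k:
  e0=⟨1,0,0⟩ h=>⟨4,2,4⟩ k=>⟨2,3,3⟩
  e1=⟨0,1,0⟩ h=>⟨4,4,3⟩ k=>⟨1,0,4⟩
  e2=⟨0,0,1⟩ h=>⟨4,0,2⟩ k=>⟨0,1,0⟩
  result₂ = (2 1 0; 3 0 1; 3 4 0)
Equal? distinct morphisms ✗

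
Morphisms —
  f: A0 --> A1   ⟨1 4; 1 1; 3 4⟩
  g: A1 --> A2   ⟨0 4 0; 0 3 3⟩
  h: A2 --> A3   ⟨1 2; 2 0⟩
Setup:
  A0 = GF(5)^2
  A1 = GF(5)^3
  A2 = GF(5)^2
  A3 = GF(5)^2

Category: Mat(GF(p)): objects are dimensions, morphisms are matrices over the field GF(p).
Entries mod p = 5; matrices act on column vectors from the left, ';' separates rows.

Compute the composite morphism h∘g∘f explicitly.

  e0=(1,0) f-->(1,1,3) g-->(4,2) h-->(3,3)
  e1=(0,1) f-->(4,1,4) g-->(4,0) h-->(4,3)
result: ⟨3 4; 3 3⟩

Answer: ⟨3 4; 3 3⟩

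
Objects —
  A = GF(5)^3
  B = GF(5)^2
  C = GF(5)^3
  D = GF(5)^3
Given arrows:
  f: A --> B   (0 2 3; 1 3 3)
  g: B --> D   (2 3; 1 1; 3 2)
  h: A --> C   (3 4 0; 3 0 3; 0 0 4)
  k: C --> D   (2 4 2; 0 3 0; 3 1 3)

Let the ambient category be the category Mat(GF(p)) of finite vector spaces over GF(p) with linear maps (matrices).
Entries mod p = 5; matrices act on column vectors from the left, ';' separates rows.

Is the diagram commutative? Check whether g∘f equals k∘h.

Answer: DOES NOT COMMUTE

Derivation:
1) trace f;g:
  e0=[1,0,0] f-->[0,1] g-->[3,1,2]
  e1=[0,1,0] f-->[2,3] g-->[3,0,2]
  e2=[0,0,1] f-->[3,3] g-->[0,1,0]
  result₁ = (3 3 0; 1 0 1; 2 2 0)
2) trace h;k:
  e0=[1,0,0] h-->[3,3,0] k-->[3,4,2]
  e1=[0,1,0] h-->[4,0,0] k-->[3,0,2]
  e2=[0,0,1] h-->[0,3,4] k-->[0,4,0]
  result₂ = (3 3 0; 4 0 4; 2 2 0)
Equal? NO — does not commute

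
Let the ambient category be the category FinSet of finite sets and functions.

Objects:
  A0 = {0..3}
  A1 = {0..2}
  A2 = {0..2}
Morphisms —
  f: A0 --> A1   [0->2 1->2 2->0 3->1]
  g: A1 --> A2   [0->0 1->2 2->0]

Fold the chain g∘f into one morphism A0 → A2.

Answer: [0->0 1->0 2->0 3->2]

Work:
  0 f-->2 g-->0
  1 f-->2 g-->0
  2 f-->0 g-->0
  3 f-->1 g-->2
composite: [0->0 1->0 2->0 3->2]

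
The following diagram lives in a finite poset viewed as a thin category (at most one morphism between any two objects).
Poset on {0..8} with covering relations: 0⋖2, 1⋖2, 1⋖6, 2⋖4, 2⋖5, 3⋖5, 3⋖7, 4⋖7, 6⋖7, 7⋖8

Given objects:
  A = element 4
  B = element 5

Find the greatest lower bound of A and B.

Common predecessors of 4,5: {0,1,2}
  0 ≤ 2
  1 ≤ 2
  2 ≤ 2
glb = 2

Answer: A∧B = 2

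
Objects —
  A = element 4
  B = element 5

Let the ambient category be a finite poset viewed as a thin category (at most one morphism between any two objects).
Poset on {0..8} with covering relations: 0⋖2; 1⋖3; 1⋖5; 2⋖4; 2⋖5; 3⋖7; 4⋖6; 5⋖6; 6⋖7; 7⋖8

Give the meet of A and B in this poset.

Answer: A∧B = 2

Trace:
{x : x<=A ∧ x<=B} = {0,2}  (A=4, B=5)
  0 <= 2
  2 <= 2
glb = 2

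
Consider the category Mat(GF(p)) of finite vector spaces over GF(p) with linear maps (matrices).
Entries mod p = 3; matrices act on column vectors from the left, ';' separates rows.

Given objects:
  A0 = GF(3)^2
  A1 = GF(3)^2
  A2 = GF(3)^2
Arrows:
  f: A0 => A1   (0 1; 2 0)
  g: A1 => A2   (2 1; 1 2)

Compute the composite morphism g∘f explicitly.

  e0=(1,0) f=>(0,2) g=>(2,1)
  e1=(0,1) f=>(1,0) g=>(2,1)
⟦path⟧: (2 2; 1 1)

Answer: (2 2; 1 1)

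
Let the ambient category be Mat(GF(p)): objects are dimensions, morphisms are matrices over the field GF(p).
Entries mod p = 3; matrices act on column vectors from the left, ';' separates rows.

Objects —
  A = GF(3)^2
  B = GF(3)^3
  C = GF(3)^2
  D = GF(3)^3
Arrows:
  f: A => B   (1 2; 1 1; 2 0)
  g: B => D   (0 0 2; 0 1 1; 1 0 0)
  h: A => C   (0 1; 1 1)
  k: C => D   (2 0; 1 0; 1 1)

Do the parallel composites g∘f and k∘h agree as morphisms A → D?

Answer: DOES NOT COMMUTE

Trace:
Along f;g (path 1):
  e0=[1,0] f=>[1,1,2] g=>[1,0,1]
  e1=[0,1] f=>[2,1,0] g=>[0,1,2]
  composite₁ = (1 0; 0 1; 1 2)
Along h;k (path 2):
  e0=[1,0] h=>[0,1] k=>[0,0,1]
  e1=[0,1] h=>[1,1] k=>[2,1,2]
  composite₂ = (0 2; 0 1; 1 2)
Equal? differ; not commutative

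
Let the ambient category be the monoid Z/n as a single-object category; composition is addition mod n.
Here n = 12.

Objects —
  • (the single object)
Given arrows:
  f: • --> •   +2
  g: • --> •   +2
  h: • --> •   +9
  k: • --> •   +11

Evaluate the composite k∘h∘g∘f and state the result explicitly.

  0 +2≡2 +2≡4 +9≡1 +11≡0  (mod 12)
composite: +0

Answer: +0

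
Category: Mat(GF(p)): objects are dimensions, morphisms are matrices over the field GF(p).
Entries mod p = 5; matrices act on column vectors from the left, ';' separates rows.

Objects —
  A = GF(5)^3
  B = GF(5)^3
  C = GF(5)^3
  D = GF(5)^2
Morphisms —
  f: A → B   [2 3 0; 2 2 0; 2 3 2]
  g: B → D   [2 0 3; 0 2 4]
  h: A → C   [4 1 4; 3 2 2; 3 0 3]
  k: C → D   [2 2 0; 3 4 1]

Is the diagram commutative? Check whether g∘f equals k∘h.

1) trace f;g:
  e0=(1,0,0) f→(2,2,2) g→(0,2)
  e1=(0,1,0) f→(3,2,3) g→(0,1)
  e2=(0,0,1) f→(0,0,2) g→(1,3)
  result₁ = [0 0 1; 2 1 3]
2) trace h;k:
  e0=(1,0,0) h→(4,3,3) k→(4,2)
  e1=(0,1,0) h→(1,2,0) k→(1,1)
  e2=(0,0,1) h→(4,2,3) k→(2,3)
  result₂ = [4 1 2; 2 1 3]
Equal? NO — does not commute

Answer: DOES NOT COMMUTE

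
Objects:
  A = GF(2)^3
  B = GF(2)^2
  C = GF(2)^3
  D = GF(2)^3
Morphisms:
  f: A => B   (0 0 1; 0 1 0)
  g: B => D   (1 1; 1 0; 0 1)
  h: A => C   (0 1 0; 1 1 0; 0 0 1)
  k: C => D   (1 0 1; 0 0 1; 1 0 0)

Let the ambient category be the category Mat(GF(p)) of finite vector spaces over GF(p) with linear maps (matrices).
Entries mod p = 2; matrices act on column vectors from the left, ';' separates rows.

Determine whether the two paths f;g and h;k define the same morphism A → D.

Along f;g (path 1):
  e0=[1,0,0] f=>[0,0] g=>[0,0,0]
  e1=[0,1,0] f=>[0,1] g=>[1,0,1]
  e2=[0,0,1] f=>[1,0] g=>[1,1,0]
  ⟦path⟧₁ = (0 1 1; 0 0 1; 0 1 0)
Along h;k (path 2):
  e0=[1,0,0] h=>[0,1,0] k=>[0,0,0]
  e1=[0,1,0] h=>[1,1,0] k=>[1,0,1]
  e2=[0,0,1] h=>[0,0,1] k=>[1,1,0]
  ⟦path⟧₂ = (0 1 1; 0 0 1; 0 1 0)
Equal? same morphism ✓

Answer: COMMUTES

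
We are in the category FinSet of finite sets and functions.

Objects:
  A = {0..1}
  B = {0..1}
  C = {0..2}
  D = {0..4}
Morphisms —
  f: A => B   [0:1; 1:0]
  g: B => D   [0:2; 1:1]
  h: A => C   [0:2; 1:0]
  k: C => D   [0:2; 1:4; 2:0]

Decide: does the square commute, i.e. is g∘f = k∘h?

Answer: DOES NOT COMMUTE

Derivation:
Along f;g (path 1):
  0 f=>1 g=>1
  1 f=>0 g=>2
  composite₁ = [0:1; 1:2]
Along h;k (path 2):
  0 h=>2 k=>0
  1 h=>0 k=>2
  composite₂ = [0:0; 1:2]
Equal? NO — does not commute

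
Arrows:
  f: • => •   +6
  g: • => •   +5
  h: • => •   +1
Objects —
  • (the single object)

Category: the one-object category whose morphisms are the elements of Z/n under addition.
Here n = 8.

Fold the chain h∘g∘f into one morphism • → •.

  0 +6≡6 +5≡3 +1≡4  (mod 8)
composite: +4

Answer: +4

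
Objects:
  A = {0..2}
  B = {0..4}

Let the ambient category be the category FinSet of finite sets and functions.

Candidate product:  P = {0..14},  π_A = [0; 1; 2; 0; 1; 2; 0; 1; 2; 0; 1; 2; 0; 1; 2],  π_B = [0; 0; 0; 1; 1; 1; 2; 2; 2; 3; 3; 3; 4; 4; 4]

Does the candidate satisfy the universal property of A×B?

Answer: VALID PRODUCT

Trace:
|A|·|B| = 3·5 = 15;  |P| = 15
Check the pairing map k ↦ (π_A(k), π_B(k)):
  0 : (0,0)
  1 : (1,0)
  2 : (2,0)
  3 : (0,1)
  4 : (1,1)
  5 : (2,1)
  6 : (0,2)
  7 : (1,2)
  8 : (2,2)
  9 : (0,3)
  10 : (1,3)
  11 : (2,3)
  12 : (0,4)
  13 : (1,4)
  14 : (2,4)
distinct pairs in image: 15 / 15 needed
  → bijection onto A×B; projections well-typed.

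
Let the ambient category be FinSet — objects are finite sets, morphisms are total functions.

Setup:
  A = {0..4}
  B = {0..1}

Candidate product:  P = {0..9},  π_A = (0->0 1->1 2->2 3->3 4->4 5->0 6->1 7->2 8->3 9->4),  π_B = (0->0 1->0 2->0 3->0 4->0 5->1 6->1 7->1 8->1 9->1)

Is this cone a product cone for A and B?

Answer: VALID PRODUCT

Trace:
|A|·|B| = 5·2 = 10;  |P| = 10
Check the pairing map k ↦ (π_A(k), π_B(k)):
  0 -> (0,0)
  1 -> (1,0)
  2 -> (2,0)
  3 -> (3,0)
  4 -> (4,0)
  5 -> (0,1)
  6 -> (1,1)
  7 -> (2,1)
  8 -> (3,1)
  9 -> (4,1)
distinct pairs in image: 10 / 10 needed
  → bijection onto A×B; projections well-typed.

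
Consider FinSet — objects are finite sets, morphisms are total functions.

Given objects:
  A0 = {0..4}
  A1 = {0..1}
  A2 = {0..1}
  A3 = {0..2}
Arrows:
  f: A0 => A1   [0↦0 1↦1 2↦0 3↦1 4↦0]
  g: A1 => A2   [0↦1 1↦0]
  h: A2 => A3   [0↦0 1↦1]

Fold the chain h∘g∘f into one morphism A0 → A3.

  0 f=>0 g=>1 h=>1
  1 f=>1 g=>0 h=>0
  2 f=>0 g=>1 h=>1
  3 f=>1 g=>0 h=>0
  4 f=>0 g=>1 h=>1
⟦path⟧: [0↦1 1↦0 2↦1 3↦0 4↦1]

Answer: [0↦1 1↦0 2↦1 3↦0 4↦1]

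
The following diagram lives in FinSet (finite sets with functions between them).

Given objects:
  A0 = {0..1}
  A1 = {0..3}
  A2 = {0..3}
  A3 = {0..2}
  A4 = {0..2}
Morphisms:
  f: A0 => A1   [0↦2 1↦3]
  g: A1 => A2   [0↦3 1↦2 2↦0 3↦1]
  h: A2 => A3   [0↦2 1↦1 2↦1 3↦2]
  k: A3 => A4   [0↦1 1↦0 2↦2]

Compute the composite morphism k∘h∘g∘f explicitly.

  0 f=>2 g=>0 h=>2 k=>2
  1 f=>3 g=>1 h=>1 k=>0
⟦path⟧: [0↦2 1↦0]

Answer: [0↦2 1↦0]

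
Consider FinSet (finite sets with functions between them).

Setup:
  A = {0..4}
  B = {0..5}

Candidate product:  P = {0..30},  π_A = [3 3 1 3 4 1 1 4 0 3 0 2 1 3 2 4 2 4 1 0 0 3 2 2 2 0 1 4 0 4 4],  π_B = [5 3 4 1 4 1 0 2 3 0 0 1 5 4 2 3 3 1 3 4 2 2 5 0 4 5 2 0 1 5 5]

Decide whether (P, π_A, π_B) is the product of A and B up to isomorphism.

Answer: NOT A VALID PRODUCT — |P|=31 ≠ |A|·|B|=30

Trace:
|A|·|B| = 5·6 = 30;  |P| = 31
  → cardinalities differ; no bijection possible.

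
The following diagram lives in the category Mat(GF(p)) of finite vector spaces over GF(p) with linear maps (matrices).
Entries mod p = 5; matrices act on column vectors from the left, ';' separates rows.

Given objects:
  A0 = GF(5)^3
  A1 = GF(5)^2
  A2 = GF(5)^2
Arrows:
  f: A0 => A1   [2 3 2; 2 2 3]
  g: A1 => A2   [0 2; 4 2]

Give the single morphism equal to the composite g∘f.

Answer: [4 4 1; 2 1 4]

Work:
  e0=[1,0,0] f=>[2,2] g=>[4,2]
  e1=[0,1,0] f=>[3,2] g=>[4,1]
  e2=[0,0,1] f=>[2,3] g=>[1,4]
result: [4 4 1; 2 1 4]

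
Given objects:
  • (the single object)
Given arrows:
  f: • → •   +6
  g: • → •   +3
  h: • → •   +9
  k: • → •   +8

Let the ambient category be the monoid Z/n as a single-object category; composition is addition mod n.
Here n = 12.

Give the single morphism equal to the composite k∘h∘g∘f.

Answer: +2

Work:
  0 +6≡6 +3≡9 +9≡6 +8≡2  (mod 12)
⟦path⟧: +2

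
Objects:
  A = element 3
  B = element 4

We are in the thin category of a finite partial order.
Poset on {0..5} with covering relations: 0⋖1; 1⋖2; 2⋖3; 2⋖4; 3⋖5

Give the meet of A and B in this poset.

Answer: A∧B = 2

Work:
Lower bounds of A=3 and B=4: {0,1,2}
  0 ⊑ 2
  1 ⊑ 2
  2 ⊑ 2
glb = 2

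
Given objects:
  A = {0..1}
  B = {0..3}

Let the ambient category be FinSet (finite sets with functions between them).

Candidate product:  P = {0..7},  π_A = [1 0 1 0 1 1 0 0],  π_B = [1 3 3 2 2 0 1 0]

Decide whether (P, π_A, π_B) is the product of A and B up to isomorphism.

Answer: VALID PRODUCT

Work:
|A|·|B| = 2·4 = 8;  |P| = 8
Check the pairing map k ↦ (π_A(k), π_B(k)):
  0 : (1,1)
  1 : (0,3)
  2 : (1,3)
  3 : (0,2)
  4 : (1,2)
  5 : (1,0)
  6 : (0,1)
  7 : (0,0)
distinct pairs in image: 8 / 8 needed
  → bijection onto A×B; projections well-typed.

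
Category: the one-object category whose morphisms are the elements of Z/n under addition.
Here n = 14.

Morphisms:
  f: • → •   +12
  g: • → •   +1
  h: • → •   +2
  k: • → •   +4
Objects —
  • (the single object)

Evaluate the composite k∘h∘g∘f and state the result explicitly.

  0 +12≡12 +1≡13 +2≡1 +4≡5  (mod 14)
composite: +5

Answer: +5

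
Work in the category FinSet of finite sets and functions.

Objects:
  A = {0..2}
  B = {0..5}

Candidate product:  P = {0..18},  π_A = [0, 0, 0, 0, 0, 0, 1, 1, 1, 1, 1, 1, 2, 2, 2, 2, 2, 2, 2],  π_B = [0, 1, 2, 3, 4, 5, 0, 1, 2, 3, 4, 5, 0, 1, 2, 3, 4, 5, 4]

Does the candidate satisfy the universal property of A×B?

Answer: NOT A VALID PRODUCT — |P|=19 ≠ |A|·|B|=18

Trace:
|A|·|B| = 3·6 = 18;  |P| = 19
  → cardinalities differ; no bijection possible.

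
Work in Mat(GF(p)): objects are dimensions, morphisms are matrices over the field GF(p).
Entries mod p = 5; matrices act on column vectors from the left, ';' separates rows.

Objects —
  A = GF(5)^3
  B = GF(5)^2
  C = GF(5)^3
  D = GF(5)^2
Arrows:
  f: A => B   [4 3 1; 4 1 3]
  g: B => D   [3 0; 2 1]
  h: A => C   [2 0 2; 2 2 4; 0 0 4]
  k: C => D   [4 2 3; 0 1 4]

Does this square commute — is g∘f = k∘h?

Answer: COMMUTES

Derivation:
Along f;g (path 1):
  e0=[1,0,0] f=>[4,4] g=>[2,2]
  e1=[0,1,0] f=>[3,1] g=>[4,2]
  e2=[0,0,1] f=>[1,3] g=>[3,0]
  result₁ = [2 4 3; 2 2 0]
Along h;k (path 2):
  e0=[1,0,0] h=>[2,2,0] k=>[2,2]
  e1=[0,1,0] h=>[0,2,0] k=>[4,2]
  e2=[0,0,1] h=>[2,4,4] k=>[3,0]
  result₂ = [2 4 3; 2 2 0]
Equal? YES — commutes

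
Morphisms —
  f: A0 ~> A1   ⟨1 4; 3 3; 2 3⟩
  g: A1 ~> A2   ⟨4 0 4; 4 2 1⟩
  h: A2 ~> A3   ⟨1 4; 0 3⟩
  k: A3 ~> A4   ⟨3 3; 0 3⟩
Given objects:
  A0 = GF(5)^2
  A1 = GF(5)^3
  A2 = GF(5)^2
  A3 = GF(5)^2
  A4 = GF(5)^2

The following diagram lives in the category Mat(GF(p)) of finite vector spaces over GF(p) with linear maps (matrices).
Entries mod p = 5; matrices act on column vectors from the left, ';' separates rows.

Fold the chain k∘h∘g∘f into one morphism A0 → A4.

Answer: ⟨3 4; 3 0⟩

Work:
  e0=[1,0] f~>[1,3,2] g~>[2,2] h~>[0,1] k~>[3,3]
  e1=[0,1] f~>[4,3,3] g~>[3,0] h~>[3,0] k~>[4,0]
composite: ⟨3 4; 3 0⟩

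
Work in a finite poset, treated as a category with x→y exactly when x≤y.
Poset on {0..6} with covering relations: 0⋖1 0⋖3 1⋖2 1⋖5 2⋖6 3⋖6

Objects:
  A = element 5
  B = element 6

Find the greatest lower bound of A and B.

Answer: A∧B = 1

Trace:
{x : x⊑A ∧ x⊑B} = {0,1}  (A=5, B=6)
  0 ⊑ 1
  1 ⊑ 1
glb = 1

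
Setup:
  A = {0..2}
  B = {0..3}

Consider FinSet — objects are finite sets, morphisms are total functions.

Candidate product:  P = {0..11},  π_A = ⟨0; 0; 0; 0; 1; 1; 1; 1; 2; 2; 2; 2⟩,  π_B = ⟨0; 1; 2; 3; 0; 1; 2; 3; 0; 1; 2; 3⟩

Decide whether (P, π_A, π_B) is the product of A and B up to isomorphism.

|A|·|B| = 3·4 = 12;  |P| = 12
Check the pairing map k ↦ (π_A(k), π_B(k)):
  0 ↦ (0,0)
  1 ↦ (0,1)
  2 ↦ (0,2)
  3 ↦ (0,3)
  4 ↦ (1,0)
  5 ↦ (1,1)
  6 ↦ (1,2)
  7 ↦ (1,3)
  8 ↦ (2,0)
  9 ↦ (2,1)
  10 ↦ (2,2)
  11 ↦ (2,3)
distinct pairs in image: 12 / 12 needed
  → bijection onto A×B; projections well-typed.

Answer: VALID PRODUCT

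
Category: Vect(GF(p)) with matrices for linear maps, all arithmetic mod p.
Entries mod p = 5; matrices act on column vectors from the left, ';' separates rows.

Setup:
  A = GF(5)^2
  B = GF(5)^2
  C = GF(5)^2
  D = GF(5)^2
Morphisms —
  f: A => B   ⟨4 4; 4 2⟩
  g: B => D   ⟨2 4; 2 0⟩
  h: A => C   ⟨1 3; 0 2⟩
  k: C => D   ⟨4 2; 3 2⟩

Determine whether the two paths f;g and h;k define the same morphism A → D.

Along f;g (path 1):
  e0=(1,0) f=>(4,4) g=>(4,3)
  e1=(0,1) f=>(4,2) g=>(1,3)
  composite₁ = ⟨4 1; 3 3⟩
Along h;k (path 2):
  e0=(1,0) h=>(1,0) k=>(4,3)
  e1=(0,1) h=>(3,2) k=>(1,3)
  composite₂ = ⟨4 1; 3 3⟩
Equal? equal; square commutes

Answer: COMMUTES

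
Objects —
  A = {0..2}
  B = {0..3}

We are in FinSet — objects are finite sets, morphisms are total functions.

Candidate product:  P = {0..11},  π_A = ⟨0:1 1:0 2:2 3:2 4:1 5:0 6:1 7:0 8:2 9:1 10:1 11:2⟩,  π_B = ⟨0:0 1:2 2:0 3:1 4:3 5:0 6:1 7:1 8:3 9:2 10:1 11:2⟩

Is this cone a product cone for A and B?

Answer: NOT A VALID PRODUCT — duplicate pair at indices 6,10

Work:
|A|·|B| = 3·4 = 12;  |P| = 12
Check the pairing map k ↦ (π_A(k), π_B(k)):
  0 : (1,0)
  1 : (0,2)
  2 : (2,0)
  3 : (2,1)
  4 : (1,3)
  5 : (0,0)
  6 : (1,1)
  7 : (0,1)
  8 : (2,3)
  9 : (1,2)
  10 : (1,1)  ✗ repeats pair of k=6
  11 : (2,2)
distinct pairs in image: 11 / 12 needed
  → (1,1) hit at k=6 and k=10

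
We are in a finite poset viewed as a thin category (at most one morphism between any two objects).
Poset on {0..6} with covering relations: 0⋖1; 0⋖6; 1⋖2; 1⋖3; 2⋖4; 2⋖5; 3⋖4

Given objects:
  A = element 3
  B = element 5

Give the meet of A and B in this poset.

Answer: A∧B = 1

Work:
Common predecessors of 3,5: {0,1}
  0 <= 1
  1 <= 1
glb = 1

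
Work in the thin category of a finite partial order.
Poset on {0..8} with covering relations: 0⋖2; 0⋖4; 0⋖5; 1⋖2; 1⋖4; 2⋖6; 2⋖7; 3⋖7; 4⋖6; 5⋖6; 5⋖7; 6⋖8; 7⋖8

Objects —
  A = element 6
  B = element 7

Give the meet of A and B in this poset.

Answer: NO MEET EXISTS

Work:
Common predecessors of 6,7: {0,1,2,5}
  maximal lower bounds 2 and 5 are incomparable: neither 2<=5 nor 5<=2
→ no greatest lower bound exists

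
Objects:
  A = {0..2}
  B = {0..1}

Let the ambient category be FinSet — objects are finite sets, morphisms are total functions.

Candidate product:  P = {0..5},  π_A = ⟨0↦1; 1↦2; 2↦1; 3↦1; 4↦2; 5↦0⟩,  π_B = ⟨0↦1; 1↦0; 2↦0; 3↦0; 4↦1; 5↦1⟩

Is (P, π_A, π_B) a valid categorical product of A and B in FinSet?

|A|·|B| = 3·2 = 6;  |P| = 6
Check the pairing map k ↦ (π_A(k), π_B(k)):
  0 ↦ (1,1)
  1 ↦ (2,0)
  2 ↦ (1,0)
  3 ↦ (1,0)  ✗ repeats pair of k=2
  4 ↦ (2,1)
  5 ↦ (0,1)
distinct pairs in image: 5 / 6 needed
  → (1,0) hit at k=2 and k=3

Answer: NOT A VALID PRODUCT — duplicate pair at indices 2,3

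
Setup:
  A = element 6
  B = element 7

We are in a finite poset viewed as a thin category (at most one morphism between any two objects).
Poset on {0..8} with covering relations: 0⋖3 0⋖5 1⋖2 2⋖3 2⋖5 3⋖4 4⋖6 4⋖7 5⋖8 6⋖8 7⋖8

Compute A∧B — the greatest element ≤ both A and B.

{x : x<=A ∧ x<=B} = {0,1,2,3,4}  (A=6, B=7)
  0 <= 4
  1 <= 4
  2 <= 4
  3 <= 4
  4 <= 4
glb = 4

Answer: A∧B = 4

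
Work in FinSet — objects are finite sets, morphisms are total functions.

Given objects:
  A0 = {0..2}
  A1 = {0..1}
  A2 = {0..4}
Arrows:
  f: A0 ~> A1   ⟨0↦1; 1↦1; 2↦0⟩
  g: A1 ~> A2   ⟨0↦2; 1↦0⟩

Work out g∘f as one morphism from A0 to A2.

Answer: ⟨0↦0; 1↦0; 2↦2⟩

Trace:
  0 f~>1 g~>0
  1 f~>1 g~>0
  2 f~>0 g~>2
⟦path⟧: ⟨0↦0; 1↦0; 2↦2⟩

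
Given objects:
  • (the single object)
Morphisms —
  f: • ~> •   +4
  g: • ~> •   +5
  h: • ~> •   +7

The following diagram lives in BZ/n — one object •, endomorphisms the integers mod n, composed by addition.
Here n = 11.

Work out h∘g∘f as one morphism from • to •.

  0 +4≡4 +5≡9 +7≡5  (mod 11)
composite: +5

Answer: +5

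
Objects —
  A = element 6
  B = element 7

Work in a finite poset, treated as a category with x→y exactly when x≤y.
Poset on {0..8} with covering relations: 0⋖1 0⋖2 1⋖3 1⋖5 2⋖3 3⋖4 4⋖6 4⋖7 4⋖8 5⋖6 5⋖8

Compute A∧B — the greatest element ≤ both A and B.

Answer: A∧B = 4

Derivation:
Lower bounds of A=6 and B=7: {0,1,2,3,4}
  0 <= 4
  1 <= 4
  2 <= 4
  3 <= 4
  4 <= 4
glb = 4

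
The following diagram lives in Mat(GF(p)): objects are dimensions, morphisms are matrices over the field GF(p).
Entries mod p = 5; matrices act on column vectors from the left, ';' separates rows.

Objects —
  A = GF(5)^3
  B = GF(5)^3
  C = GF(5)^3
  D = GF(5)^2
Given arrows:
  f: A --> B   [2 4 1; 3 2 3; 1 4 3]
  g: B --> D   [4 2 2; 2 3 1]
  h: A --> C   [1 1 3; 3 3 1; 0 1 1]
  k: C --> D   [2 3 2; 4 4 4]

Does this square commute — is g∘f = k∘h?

Along f;g (path 1):
  e0=(1,0,0) f-->(2,3,1) g-->(1,4)
  e1=(0,1,0) f-->(4,2,4) g-->(3,3)
  e2=(0,0,1) f-->(1,3,3) g-->(1,4)
  composite₁ = [1 3 1; 4 3 4]
Along h;k (path 2):
  e0=(1,0,0) h-->(1,3,0) k-->(1,1)
  e1=(0,1,0) h-->(1,3,1) k-->(3,0)
  e2=(0,0,1) h-->(3,1,1) k-->(1,0)
  composite₂ = [1 3 1; 1 0 0]
Equal? distinct morphisms ✗

Answer: DOES NOT COMMUTE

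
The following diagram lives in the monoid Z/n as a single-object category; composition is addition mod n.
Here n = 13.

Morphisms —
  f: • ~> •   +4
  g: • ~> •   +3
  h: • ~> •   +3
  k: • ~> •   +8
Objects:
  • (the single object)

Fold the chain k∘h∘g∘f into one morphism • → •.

Answer: +5

Derivation:
  0 +4≡4 +3≡7 +3≡10 +8≡5  (mod 13)
result: +5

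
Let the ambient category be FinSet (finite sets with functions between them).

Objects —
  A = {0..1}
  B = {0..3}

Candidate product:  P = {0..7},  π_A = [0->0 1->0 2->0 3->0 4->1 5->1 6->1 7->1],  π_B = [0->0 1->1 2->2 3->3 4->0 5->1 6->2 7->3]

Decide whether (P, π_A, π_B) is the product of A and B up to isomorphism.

|A|·|B| = 2·4 = 8;  |P| = 8
Check the pairing map k ↦ (π_A(k), π_B(k)):
  0 -> (0,0)
  1 -> (0,1)
  2 -> (0,2)
  3 -> (0,3)
  4 -> (1,0)
  5 -> (1,1)
  6 -> (1,2)
  7 -> (1,3)
distinct pairs in image: 8 / 8 needed
  → bijection onto A×B; projections well-typed.

Answer: VALID PRODUCT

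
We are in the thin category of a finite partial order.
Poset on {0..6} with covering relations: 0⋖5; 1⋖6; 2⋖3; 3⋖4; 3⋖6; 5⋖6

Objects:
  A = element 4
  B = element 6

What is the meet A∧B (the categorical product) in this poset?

Answer: A∧B = 3

Derivation:
Common predecessors of 4,6: {2,3}
  2 ⊑ 3
  3 ⊑ 3
glb = 3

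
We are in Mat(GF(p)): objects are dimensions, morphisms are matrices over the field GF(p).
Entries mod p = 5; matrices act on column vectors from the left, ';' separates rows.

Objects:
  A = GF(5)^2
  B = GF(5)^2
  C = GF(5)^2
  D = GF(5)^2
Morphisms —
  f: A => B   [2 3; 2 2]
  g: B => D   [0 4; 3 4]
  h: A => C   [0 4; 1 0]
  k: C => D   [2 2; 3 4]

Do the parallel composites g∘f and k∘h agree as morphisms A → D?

Along f;g (path 1):
  e0=[1,0] f=>[2,2] g=>[3,4]
  e1=[0,1] f=>[3,2] g=>[3,2]
  composite₁ = [3 3; 4 2]
Along h;k (path 2):
  e0=[1,0] h=>[0,1] k=>[2,4]
  e1=[0,1] h=>[4,0] k=>[3,2]
  composite₂ = [2 3; 4 2]
Equal? distinct morphisms ✗

Answer: DOES NOT COMMUTE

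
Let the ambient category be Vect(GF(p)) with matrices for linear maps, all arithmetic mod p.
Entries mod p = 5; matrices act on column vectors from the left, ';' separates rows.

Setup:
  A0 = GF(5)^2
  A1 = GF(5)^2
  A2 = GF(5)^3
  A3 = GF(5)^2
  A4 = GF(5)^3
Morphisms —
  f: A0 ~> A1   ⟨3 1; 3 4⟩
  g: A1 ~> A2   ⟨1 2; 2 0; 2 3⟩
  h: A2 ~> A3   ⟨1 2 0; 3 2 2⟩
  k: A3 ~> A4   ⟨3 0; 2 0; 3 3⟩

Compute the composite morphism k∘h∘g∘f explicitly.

  e0=(1,0) f~>(3,3) g~>(4,1,0) h~>(1,4) k~>(3,2,0)
  e1=(0,1) f~>(1,4) g~>(4,2,4) h~>(3,4) k~>(4,1,1)
⟦path⟧: ⟨3 4; 2 1; 0 1⟩

Answer: ⟨3 4; 2 1; 0 1⟩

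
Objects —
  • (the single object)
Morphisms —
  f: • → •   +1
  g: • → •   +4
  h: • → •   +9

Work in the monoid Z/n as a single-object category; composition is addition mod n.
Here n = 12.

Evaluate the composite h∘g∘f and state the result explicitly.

Answer: +2

Trace:
  0 +1≡1 +4≡5 +9≡2  (mod 12)
result: +2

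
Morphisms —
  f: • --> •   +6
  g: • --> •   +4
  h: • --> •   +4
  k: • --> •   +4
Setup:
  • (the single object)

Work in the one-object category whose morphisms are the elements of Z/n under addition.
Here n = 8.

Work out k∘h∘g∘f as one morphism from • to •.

Answer: +2

Trace:
  0 +6≡6 +4≡2 +4≡6 +4≡2  (mod 8)
result: +2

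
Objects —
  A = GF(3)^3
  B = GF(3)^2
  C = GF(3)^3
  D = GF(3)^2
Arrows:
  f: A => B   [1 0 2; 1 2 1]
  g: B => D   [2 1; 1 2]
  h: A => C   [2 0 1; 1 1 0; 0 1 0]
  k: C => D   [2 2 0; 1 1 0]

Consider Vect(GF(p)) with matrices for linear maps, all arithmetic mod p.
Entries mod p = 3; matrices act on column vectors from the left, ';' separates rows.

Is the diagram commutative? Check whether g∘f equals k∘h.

Answer: COMMUTES

Trace:
Path 1 = f;g:
  e0=⟨1,0,0⟩ f=>⟨1,1⟩ g=>⟨0,0⟩
  e1=⟨0,1,0⟩ f=>⟨0,2⟩ g=>⟨2,1⟩
  e2=⟨0,0,1⟩ f=>⟨2,1⟩ g=>⟨2,1⟩
  result₁ = [0 2 2; 0 1 1]
Path 2 = h;k:
  e0=⟨1,0,0⟩ h=>⟨2,1,0⟩ k=>⟨0,0⟩
  e1=⟨0,1,0⟩ h=>⟨0,1,1⟩ k=>⟨2,1⟩
  e2=⟨0,0,1⟩ h=>⟨1,0,0⟩ k=>⟨2,1⟩
  result₂ = [0 2 2; 0 1 1]
Equal? same morphism ✓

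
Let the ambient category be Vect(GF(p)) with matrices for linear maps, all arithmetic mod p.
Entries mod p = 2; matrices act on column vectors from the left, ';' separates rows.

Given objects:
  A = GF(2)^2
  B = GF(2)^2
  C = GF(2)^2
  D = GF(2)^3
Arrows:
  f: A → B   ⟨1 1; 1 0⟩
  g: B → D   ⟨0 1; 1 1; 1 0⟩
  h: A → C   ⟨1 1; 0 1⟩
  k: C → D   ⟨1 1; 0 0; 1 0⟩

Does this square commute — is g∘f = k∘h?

1) trace f;g:
  e0=⟨1,0⟩ f→⟨1,1⟩ g→⟨1,0,1⟩
  e1=⟨0,1⟩ f→⟨1,0⟩ g→⟨0,1,1⟩
  composite₁ = ⟨1 0; 0 1; 1 1⟩
2) trace h;k:
  e0=⟨1,0⟩ h→⟨1,0⟩ k→⟨1,0,1⟩
  e1=⟨0,1⟩ h→⟨1,1⟩ k→⟨0,0,1⟩
  composite₂ = ⟨1 0; 0 0; 1 1⟩
Equal? differ; not commutative

Answer: DOES NOT COMMUTE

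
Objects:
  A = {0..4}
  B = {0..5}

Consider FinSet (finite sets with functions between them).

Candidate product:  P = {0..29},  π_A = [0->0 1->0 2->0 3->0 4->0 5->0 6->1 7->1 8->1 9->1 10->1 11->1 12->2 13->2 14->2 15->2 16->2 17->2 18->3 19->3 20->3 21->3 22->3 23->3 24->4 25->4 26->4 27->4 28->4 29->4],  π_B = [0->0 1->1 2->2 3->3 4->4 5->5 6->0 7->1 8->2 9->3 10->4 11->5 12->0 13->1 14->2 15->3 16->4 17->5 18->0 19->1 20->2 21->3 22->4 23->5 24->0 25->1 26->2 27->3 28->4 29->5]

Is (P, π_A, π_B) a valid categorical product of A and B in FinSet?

Answer: VALID PRODUCT

Trace:
|A|·|B| = 5·6 = 30;  |P| = 30
Check the pairing map k ↦ (π_A(k), π_B(k)):
  0 -> (0,0)
  1 -> (0,1)
  2 -> (0,2)
  3 -> (0,3)
  4 -> (0,4)
  5 -> (0,5)
  6 -> (1,0)
  7 -> (1,1)
  8 -> (1,2)
  9 -> (1,3)
  10 -> (1,4)
  11 -> (1,5)
  12 -> (2,0)
  13 -> (2,1)
  14 -> (2,2)
  15 -> (2,3)
  16 -> (2,4)
  17 -> (2,5)
  18 -> (3,0)
  19 -> (3,1)
  20 -> (3,2)
  21 -> (3,3)
  22 -> (3,4)
  23 -> (3,5)
  24 -> (4,0)
  25 -> (4,1)
  26 -> (4,2)
  27 -> (4,3)
  28 -> (4,4)
  29 -> (4,5)
distinct pairs in image: 30 / 30 needed
  → bijection onto A×B; projections well-typed.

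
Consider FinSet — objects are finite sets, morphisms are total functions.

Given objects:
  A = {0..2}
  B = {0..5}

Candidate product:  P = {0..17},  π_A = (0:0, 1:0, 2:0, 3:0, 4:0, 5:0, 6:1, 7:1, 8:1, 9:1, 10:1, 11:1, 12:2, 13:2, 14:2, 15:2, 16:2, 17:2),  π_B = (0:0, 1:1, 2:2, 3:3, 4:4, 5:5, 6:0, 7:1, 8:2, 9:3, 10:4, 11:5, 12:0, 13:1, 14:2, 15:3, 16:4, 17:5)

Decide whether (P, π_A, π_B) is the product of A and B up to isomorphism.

Answer: VALID PRODUCT

Work:
|A|·|B| = 3·6 = 18;  |P| = 18
Check the pairing map k ↦ (π_A(k), π_B(k)):
  0 : (0,0)
  1 : (0,1)
  2 : (0,2)
  3 : (0,3)
  4 : (0,4)
  5 : (0,5)
  6 : (1,0)
  7 : (1,1)
  8 : (1,2)
  9 : (1,3)
  10 : (1,4)
  11 : (1,5)
  12 : (2,0)
  13 : (2,1)
  14 : (2,2)
  15 : (2,3)
  16 : (2,4)
  17 : (2,5)
distinct pairs in image: 18 / 18 needed
  → bijection onto A×B; projections well-typed.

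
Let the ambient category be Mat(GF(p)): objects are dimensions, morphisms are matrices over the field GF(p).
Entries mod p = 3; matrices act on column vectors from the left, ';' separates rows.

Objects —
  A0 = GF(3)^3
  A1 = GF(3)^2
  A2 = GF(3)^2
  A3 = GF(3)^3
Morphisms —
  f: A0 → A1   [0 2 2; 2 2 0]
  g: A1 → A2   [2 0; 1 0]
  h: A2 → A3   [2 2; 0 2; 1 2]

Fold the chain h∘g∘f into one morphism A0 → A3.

Answer: [0 0 0; 0 1 1; 0 2 2]

Trace:
  e0=⟨1,0,0⟩ f→⟨0,2⟩ g→⟨0,0⟩ h→⟨0,0,0⟩
  e1=⟨0,1,0⟩ f→⟨2,2⟩ g→⟨1,2⟩ h→⟨0,1,2⟩
  e2=⟨0,0,1⟩ f→⟨2,0⟩ g→⟨1,2⟩ h→⟨0,1,2⟩
result: [0 0 0; 0 1 1; 0 2 2]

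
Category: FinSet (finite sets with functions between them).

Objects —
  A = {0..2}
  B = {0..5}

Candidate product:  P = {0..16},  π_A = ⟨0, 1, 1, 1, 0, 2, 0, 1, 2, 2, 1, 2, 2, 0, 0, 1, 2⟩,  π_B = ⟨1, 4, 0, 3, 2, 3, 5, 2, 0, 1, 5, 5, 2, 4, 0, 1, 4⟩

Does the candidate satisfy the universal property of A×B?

|A|·|B| = 3·6 = 18;  |P| = 17
  → cardinalities differ; no bijection possible.

Answer: NOT A VALID PRODUCT — |P|=17 ≠ |A|·|B|=18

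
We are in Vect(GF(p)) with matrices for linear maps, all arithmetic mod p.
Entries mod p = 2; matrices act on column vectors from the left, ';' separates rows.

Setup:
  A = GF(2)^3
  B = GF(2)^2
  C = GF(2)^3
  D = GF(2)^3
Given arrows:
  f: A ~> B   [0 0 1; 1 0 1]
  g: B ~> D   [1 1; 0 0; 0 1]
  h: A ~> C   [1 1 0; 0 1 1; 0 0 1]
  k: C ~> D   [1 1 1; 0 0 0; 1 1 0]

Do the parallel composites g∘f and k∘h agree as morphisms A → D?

Answer: COMMUTES

Work:
Path 1 = f;g:
  e0=(1,0,0) f~>(0,1) g~>(1,0,1)
  e1=(0,1,0) f~>(0,0) g~>(0,0,0)
  e2=(0,0,1) f~>(1,1) g~>(0,0,1)
  ⟦path⟧₁ = [1 0 0; 0 0 0; 1 0 1]
Path 2 = h;k:
  e0=(1,0,0) h~>(1,0,0) k~>(1,0,1)
  e1=(0,1,0) h~>(1,1,0) k~>(0,0,0)
  e2=(0,0,1) h~>(0,1,1) k~>(0,0,1)
  ⟦path⟧₂ = [1 0 0; 0 0 0; 1 0 1]
Equal? YES — commutes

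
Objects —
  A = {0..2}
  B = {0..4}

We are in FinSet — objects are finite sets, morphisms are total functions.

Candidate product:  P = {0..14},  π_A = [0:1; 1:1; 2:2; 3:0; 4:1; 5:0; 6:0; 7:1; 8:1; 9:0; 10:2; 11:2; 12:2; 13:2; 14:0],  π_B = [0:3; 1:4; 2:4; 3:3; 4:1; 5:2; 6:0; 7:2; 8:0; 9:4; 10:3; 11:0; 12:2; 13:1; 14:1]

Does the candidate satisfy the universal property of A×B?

Answer: VALID PRODUCT

Derivation:
|A|·|B| = 3·5 = 15;  |P| = 15
Check the pairing map k ↦ (π_A(k), π_B(k)):
  0 : (1,3)
  1 : (1,4)
  2 : (2,4)
  3 : (0,3)
  4 : (1,1)
  5 : (0,2)
  6 : (0,0)
  7 : (1,2)
  8 : (1,0)
  9 : (0,4)
  10 : (2,3)
  11 : (2,0)
  12 : (2,2)
  13 : (2,1)
  14 : (0,1)
distinct pairs in image: 15 / 15 needed
  → bijection onto A×B; projections well-typed.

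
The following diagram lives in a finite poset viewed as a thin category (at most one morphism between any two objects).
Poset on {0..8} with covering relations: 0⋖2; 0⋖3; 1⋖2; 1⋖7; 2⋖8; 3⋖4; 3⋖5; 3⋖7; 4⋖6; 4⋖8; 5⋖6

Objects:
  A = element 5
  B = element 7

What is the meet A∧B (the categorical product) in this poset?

Answer: A∧B = 3

Derivation:
Lower bounds of A=5 and B=7: {0,3}
  0 <= 3
  3 <= 3
glb = 3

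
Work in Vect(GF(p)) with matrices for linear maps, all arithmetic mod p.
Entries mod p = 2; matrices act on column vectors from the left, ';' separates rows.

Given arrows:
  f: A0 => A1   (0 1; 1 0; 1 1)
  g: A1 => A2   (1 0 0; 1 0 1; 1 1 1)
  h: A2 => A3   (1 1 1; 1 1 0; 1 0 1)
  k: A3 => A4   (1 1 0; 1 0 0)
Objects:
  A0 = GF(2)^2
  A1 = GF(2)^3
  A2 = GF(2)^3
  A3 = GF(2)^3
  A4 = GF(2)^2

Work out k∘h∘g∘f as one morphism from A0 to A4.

Answer: (0 0; 1 1)

Work:
  e0=[1,0] f=>[0,1,1] g=>[0,1,0] h=>[1,1,0] k=>[0,1]
  e1=[0,1] f=>[1,0,1] g=>[1,0,0] h=>[1,1,1] k=>[0,1]
result: (0 0; 1 1)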